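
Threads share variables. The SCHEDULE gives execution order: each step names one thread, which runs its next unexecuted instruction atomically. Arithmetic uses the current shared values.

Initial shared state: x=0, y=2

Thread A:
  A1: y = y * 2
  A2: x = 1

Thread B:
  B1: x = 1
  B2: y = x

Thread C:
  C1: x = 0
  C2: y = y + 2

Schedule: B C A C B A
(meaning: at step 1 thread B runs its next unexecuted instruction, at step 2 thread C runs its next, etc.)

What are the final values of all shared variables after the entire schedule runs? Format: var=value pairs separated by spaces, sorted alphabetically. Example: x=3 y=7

Answer: x=1 y=0

Derivation:
Step 1: thread B executes B1 (x = 1). Shared: x=1 y=2. PCs: A@0 B@1 C@0
Step 2: thread C executes C1 (x = 0). Shared: x=0 y=2. PCs: A@0 B@1 C@1
Step 3: thread A executes A1 (y = y * 2). Shared: x=0 y=4. PCs: A@1 B@1 C@1
Step 4: thread C executes C2 (y = y + 2). Shared: x=0 y=6. PCs: A@1 B@1 C@2
Step 5: thread B executes B2 (y = x). Shared: x=0 y=0. PCs: A@1 B@2 C@2
Step 6: thread A executes A2 (x = 1). Shared: x=1 y=0. PCs: A@2 B@2 C@2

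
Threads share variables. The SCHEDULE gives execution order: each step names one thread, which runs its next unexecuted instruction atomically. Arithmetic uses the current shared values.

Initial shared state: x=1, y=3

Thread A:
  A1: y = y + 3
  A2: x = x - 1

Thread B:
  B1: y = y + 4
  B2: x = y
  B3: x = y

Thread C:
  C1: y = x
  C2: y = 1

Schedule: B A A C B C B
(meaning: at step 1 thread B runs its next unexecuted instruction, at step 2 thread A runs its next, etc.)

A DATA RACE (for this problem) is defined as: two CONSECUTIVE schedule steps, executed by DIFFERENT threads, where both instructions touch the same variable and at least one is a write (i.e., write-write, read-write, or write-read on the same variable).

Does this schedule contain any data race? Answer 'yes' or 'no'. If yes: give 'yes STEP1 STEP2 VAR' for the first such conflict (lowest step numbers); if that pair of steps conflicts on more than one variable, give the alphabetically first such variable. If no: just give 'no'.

Answer: yes 1 2 y

Derivation:
Steps 1,2: B(y = y + 4) vs A(y = y + 3). RACE on y (W-W).
Steps 2,3: same thread (A). No race.
Steps 3,4: A(x = x - 1) vs C(y = x). RACE on x (W-R).
Steps 4,5: C(y = x) vs B(x = y). RACE on x (R-W), y (W-R). Multiple vars; alphabetically first is x.
Steps 5,6: B(x = y) vs C(y = 1). RACE on y (R-W).
Steps 6,7: C(y = 1) vs B(x = y). RACE on y (W-R).
First conflict at steps 1,2.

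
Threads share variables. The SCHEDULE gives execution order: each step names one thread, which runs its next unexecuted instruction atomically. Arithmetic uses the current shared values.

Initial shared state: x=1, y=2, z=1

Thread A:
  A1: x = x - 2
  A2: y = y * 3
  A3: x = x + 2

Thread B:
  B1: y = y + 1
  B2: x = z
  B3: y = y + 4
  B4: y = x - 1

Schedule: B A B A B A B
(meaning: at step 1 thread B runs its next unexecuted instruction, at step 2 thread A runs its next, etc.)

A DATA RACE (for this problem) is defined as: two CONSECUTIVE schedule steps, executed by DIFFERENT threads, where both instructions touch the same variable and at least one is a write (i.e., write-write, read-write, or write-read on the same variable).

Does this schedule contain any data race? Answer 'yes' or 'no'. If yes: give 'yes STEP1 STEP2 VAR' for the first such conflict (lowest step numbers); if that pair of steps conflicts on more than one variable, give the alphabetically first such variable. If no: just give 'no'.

Steps 1,2: B(r=y,w=y) vs A(r=x,w=x). No conflict.
Steps 2,3: A(x = x - 2) vs B(x = z). RACE on x (W-W).
Steps 3,4: B(r=z,w=x) vs A(r=y,w=y). No conflict.
Steps 4,5: A(y = y * 3) vs B(y = y + 4). RACE on y (W-W).
Steps 5,6: B(r=y,w=y) vs A(r=x,w=x). No conflict.
Steps 6,7: A(x = x + 2) vs B(y = x - 1). RACE on x (W-R).
First conflict at steps 2,3.

Answer: yes 2 3 x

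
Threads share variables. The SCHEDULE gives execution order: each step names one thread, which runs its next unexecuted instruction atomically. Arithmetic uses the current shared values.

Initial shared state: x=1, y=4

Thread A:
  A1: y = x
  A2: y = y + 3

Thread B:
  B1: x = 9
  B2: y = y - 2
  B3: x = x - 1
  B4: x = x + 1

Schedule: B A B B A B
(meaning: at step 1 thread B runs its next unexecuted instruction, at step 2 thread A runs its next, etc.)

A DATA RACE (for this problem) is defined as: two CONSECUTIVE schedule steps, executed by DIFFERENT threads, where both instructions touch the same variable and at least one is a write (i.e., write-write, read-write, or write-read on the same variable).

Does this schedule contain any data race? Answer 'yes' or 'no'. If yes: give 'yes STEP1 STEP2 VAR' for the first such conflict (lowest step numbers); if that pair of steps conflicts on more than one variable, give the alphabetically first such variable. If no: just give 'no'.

Steps 1,2: B(x = 9) vs A(y = x). RACE on x (W-R).
Steps 2,3: A(y = x) vs B(y = y - 2). RACE on y (W-W).
Steps 3,4: same thread (B). No race.
Steps 4,5: B(r=x,w=x) vs A(r=y,w=y). No conflict.
Steps 5,6: A(r=y,w=y) vs B(r=x,w=x). No conflict.
First conflict at steps 1,2.

Answer: yes 1 2 x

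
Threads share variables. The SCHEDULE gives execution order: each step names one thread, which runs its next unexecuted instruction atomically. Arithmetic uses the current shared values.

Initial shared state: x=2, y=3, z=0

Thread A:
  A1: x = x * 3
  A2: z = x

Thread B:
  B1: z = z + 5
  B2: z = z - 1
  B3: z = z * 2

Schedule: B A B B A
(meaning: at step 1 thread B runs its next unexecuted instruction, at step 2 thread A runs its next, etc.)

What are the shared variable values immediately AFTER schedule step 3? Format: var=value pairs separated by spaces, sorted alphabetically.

Step 1: thread B executes B1 (z = z + 5). Shared: x=2 y=3 z=5. PCs: A@0 B@1
Step 2: thread A executes A1 (x = x * 3). Shared: x=6 y=3 z=5. PCs: A@1 B@1
Step 3: thread B executes B2 (z = z - 1). Shared: x=6 y=3 z=4. PCs: A@1 B@2

Answer: x=6 y=3 z=4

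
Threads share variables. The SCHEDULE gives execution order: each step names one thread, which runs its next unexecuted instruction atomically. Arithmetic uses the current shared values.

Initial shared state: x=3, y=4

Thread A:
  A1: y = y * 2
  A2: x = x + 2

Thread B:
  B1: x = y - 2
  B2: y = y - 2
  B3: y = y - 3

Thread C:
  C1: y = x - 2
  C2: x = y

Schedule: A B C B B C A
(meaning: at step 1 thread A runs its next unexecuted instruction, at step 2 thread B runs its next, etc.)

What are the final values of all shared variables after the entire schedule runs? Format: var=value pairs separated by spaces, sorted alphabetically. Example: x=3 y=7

Step 1: thread A executes A1 (y = y * 2). Shared: x=3 y=8. PCs: A@1 B@0 C@0
Step 2: thread B executes B1 (x = y - 2). Shared: x=6 y=8. PCs: A@1 B@1 C@0
Step 3: thread C executes C1 (y = x - 2). Shared: x=6 y=4. PCs: A@1 B@1 C@1
Step 4: thread B executes B2 (y = y - 2). Shared: x=6 y=2. PCs: A@1 B@2 C@1
Step 5: thread B executes B3 (y = y - 3). Shared: x=6 y=-1. PCs: A@1 B@3 C@1
Step 6: thread C executes C2 (x = y). Shared: x=-1 y=-1. PCs: A@1 B@3 C@2
Step 7: thread A executes A2 (x = x + 2). Shared: x=1 y=-1. PCs: A@2 B@3 C@2

Answer: x=1 y=-1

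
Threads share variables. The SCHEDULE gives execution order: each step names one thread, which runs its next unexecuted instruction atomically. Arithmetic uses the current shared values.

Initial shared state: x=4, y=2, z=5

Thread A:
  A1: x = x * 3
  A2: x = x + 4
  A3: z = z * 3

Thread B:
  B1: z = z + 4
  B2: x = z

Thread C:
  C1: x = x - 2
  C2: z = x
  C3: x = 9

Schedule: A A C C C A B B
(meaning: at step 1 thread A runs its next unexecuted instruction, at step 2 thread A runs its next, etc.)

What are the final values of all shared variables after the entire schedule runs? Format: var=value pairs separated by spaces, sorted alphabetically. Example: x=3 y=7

Answer: x=46 y=2 z=46

Derivation:
Step 1: thread A executes A1 (x = x * 3). Shared: x=12 y=2 z=5. PCs: A@1 B@0 C@0
Step 2: thread A executes A2 (x = x + 4). Shared: x=16 y=2 z=5. PCs: A@2 B@0 C@0
Step 3: thread C executes C1 (x = x - 2). Shared: x=14 y=2 z=5. PCs: A@2 B@0 C@1
Step 4: thread C executes C2 (z = x). Shared: x=14 y=2 z=14. PCs: A@2 B@0 C@2
Step 5: thread C executes C3 (x = 9). Shared: x=9 y=2 z=14. PCs: A@2 B@0 C@3
Step 6: thread A executes A3 (z = z * 3). Shared: x=9 y=2 z=42. PCs: A@3 B@0 C@3
Step 7: thread B executes B1 (z = z + 4). Shared: x=9 y=2 z=46. PCs: A@3 B@1 C@3
Step 8: thread B executes B2 (x = z). Shared: x=46 y=2 z=46. PCs: A@3 B@2 C@3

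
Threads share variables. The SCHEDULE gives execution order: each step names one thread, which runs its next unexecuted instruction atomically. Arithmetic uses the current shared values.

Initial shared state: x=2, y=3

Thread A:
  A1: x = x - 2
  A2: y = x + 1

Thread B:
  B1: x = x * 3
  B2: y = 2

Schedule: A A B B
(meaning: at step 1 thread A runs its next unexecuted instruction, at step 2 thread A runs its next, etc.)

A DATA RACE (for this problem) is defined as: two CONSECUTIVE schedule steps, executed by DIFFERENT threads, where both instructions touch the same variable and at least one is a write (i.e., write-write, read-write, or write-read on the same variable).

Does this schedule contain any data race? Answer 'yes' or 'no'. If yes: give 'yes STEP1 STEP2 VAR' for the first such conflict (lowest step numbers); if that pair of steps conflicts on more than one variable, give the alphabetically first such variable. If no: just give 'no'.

Steps 1,2: same thread (A). No race.
Steps 2,3: A(y = x + 1) vs B(x = x * 3). RACE on x (R-W).
Steps 3,4: same thread (B). No race.
First conflict at steps 2,3.

Answer: yes 2 3 x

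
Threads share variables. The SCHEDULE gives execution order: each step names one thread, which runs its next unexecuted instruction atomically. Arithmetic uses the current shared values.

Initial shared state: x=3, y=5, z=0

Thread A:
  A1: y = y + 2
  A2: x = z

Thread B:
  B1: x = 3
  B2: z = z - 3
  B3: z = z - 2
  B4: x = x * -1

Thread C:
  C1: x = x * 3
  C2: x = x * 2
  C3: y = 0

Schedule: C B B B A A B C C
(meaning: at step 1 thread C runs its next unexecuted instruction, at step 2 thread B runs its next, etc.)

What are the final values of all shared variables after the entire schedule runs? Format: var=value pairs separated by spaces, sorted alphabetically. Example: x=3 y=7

Answer: x=10 y=0 z=-5

Derivation:
Step 1: thread C executes C1 (x = x * 3). Shared: x=9 y=5 z=0. PCs: A@0 B@0 C@1
Step 2: thread B executes B1 (x = 3). Shared: x=3 y=5 z=0. PCs: A@0 B@1 C@1
Step 3: thread B executes B2 (z = z - 3). Shared: x=3 y=5 z=-3. PCs: A@0 B@2 C@1
Step 4: thread B executes B3 (z = z - 2). Shared: x=3 y=5 z=-5. PCs: A@0 B@3 C@1
Step 5: thread A executes A1 (y = y + 2). Shared: x=3 y=7 z=-5. PCs: A@1 B@3 C@1
Step 6: thread A executes A2 (x = z). Shared: x=-5 y=7 z=-5. PCs: A@2 B@3 C@1
Step 7: thread B executes B4 (x = x * -1). Shared: x=5 y=7 z=-5. PCs: A@2 B@4 C@1
Step 8: thread C executes C2 (x = x * 2). Shared: x=10 y=7 z=-5. PCs: A@2 B@4 C@2
Step 9: thread C executes C3 (y = 0). Shared: x=10 y=0 z=-5. PCs: A@2 B@4 C@3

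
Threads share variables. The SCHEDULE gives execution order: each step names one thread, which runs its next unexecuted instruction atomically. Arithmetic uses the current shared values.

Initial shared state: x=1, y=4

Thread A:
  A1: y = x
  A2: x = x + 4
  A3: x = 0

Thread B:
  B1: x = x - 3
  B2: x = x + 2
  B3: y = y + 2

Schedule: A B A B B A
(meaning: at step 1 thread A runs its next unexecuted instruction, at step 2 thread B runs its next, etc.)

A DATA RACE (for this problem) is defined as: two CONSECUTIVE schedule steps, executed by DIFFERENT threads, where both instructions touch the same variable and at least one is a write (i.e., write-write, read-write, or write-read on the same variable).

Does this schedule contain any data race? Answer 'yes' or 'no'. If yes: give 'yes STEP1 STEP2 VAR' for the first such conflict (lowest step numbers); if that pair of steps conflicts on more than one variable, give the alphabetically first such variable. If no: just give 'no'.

Steps 1,2: A(y = x) vs B(x = x - 3). RACE on x (R-W).
Steps 2,3: B(x = x - 3) vs A(x = x + 4). RACE on x (W-W).
Steps 3,4: A(x = x + 4) vs B(x = x + 2). RACE on x (W-W).
Steps 4,5: same thread (B). No race.
Steps 5,6: B(r=y,w=y) vs A(r=-,w=x). No conflict.
First conflict at steps 1,2.

Answer: yes 1 2 x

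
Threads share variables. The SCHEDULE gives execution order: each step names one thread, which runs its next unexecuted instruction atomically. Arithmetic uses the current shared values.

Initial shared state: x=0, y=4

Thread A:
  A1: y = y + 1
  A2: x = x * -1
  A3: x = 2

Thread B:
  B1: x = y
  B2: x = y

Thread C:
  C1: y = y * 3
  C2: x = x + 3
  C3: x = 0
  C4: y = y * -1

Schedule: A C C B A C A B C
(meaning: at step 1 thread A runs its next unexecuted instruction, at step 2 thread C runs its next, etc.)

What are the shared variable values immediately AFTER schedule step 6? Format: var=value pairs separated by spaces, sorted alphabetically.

Step 1: thread A executes A1 (y = y + 1). Shared: x=0 y=5. PCs: A@1 B@0 C@0
Step 2: thread C executes C1 (y = y * 3). Shared: x=0 y=15. PCs: A@1 B@0 C@1
Step 3: thread C executes C2 (x = x + 3). Shared: x=3 y=15. PCs: A@1 B@0 C@2
Step 4: thread B executes B1 (x = y). Shared: x=15 y=15. PCs: A@1 B@1 C@2
Step 5: thread A executes A2 (x = x * -1). Shared: x=-15 y=15. PCs: A@2 B@1 C@2
Step 6: thread C executes C3 (x = 0). Shared: x=0 y=15. PCs: A@2 B@1 C@3

Answer: x=0 y=15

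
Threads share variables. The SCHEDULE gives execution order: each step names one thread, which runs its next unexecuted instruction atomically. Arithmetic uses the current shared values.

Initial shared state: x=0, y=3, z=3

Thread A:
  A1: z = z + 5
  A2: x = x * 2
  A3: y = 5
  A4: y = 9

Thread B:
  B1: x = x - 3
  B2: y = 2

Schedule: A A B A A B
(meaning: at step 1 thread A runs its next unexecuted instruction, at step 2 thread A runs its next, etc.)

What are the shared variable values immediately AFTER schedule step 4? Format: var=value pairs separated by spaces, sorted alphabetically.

Step 1: thread A executes A1 (z = z + 5). Shared: x=0 y=3 z=8. PCs: A@1 B@0
Step 2: thread A executes A2 (x = x * 2). Shared: x=0 y=3 z=8. PCs: A@2 B@0
Step 3: thread B executes B1 (x = x - 3). Shared: x=-3 y=3 z=8. PCs: A@2 B@1
Step 4: thread A executes A3 (y = 5). Shared: x=-3 y=5 z=8. PCs: A@3 B@1

Answer: x=-3 y=5 z=8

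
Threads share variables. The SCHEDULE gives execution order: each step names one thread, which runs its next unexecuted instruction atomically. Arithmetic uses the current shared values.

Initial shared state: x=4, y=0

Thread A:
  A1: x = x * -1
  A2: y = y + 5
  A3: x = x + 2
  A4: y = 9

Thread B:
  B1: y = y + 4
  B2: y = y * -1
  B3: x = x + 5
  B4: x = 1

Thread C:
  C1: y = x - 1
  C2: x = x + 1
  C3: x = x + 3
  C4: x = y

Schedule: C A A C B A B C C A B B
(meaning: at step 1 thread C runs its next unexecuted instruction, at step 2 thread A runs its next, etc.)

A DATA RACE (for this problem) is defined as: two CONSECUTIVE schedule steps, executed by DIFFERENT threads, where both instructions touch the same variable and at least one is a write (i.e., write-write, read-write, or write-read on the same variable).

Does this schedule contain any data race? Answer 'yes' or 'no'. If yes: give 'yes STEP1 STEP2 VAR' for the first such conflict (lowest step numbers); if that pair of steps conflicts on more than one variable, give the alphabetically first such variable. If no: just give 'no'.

Steps 1,2: C(y = x - 1) vs A(x = x * -1). RACE on x (R-W).
Steps 2,3: same thread (A). No race.
Steps 3,4: A(r=y,w=y) vs C(r=x,w=x). No conflict.
Steps 4,5: C(r=x,w=x) vs B(r=y,w=y). No conflict.
Steps 5,6: B(r=y,w=y) vs A(r=x,w=x). No conflict.
Steps 6,7: A(r=x,w=x) vs B(r=y,w=y). No conflict.
Steps 7,8: B(r=y,w=y) vs C(r=x,w=x). No conflict.
Steps 8,9: same thread (C). No race.
Steps 9,10: C(x = y) vs A(y = 9). RACE on y (R-W).
Steps 10,11: A(r=-,w=y) vs B(r=x,w=x). No conflict.
Steps 11,12: same thread (B). No race.
First conflict at steps 1,2.

Answer: yes 1 2 x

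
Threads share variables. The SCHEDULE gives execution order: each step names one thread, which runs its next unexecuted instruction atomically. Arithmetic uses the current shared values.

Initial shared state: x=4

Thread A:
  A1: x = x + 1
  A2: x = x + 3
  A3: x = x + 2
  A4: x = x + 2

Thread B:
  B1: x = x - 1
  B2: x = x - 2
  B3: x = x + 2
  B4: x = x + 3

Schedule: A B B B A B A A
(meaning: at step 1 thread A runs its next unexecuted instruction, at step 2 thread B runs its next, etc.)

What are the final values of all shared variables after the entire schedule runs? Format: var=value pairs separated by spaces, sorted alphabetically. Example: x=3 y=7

Step 1: thread A executes A1 (x = x + 1). Shared: x=5. PCs: A@1 B@0
Step 2: thread B executes B1 (x = x - 1). Shared: x=4. PCs: A@1 B@1
Step 3: thread B executes B2 (x = x - 2). Shared: x=2. PCs: A@1 B@2
Step 4: thread B executes B3 (x = x + 2). Shared: x=4. PCs: A@1 B@3
Step 5: thread A executes A2 (x = x + 3). Shared: x=7. PCs: A@2 B@3
Step 6: thread B executes B4 (x = x + 3). Shared: x=10. PCs: A@2 B@4
Step 7: thread A executes A3 (x = x + 2). Shared: x=12. PCs: A@3 B@4
Step 8: thread A executes A4 (x = x + 2). Shared: x=14. PCs: A@4 B@4

Answer: x=14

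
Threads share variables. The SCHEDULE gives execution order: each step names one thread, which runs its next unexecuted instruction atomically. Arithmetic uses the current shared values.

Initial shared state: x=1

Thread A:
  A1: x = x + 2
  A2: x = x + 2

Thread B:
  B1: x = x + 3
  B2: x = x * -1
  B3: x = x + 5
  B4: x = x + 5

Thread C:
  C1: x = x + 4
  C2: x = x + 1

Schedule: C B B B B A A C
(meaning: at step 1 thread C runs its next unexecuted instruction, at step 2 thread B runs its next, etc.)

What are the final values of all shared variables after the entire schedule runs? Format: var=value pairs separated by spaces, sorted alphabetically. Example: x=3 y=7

Step 1: thread C executes C1 (x = x + 4). Shared: x=5. PCs: A@0 B@0 C@1
Step 2: thread B executes B1 (x = x + 3). Shared: x=8. PCs: A@0 B@1 C@1
Step 3: thread B executes B2 (x = x * -1). Shared: x=-8. PCs: A@0 B@2 C@1
Step 4: thread B executes B3 (x = x + 5). Shared: x=-3. PCs: A@0 B@3 C@1
Step 5: thread B executes B4 (x = x + 5). Shared: x=2. PCs: A@0 B@4 C@1
Step 6: thread A executes A1 (x = x + 2). Shared: x=4. PCs: A@1 B@4 C@1
Step 7: thread A executes A2 (x = x + 2). Shared: x=6. PCs: A@2 B@4 C@1
Step 8: thread C executes C2 (x = x + 1). Shared: x=7. PCs: A@2 B@4 C@2

Answer: x=7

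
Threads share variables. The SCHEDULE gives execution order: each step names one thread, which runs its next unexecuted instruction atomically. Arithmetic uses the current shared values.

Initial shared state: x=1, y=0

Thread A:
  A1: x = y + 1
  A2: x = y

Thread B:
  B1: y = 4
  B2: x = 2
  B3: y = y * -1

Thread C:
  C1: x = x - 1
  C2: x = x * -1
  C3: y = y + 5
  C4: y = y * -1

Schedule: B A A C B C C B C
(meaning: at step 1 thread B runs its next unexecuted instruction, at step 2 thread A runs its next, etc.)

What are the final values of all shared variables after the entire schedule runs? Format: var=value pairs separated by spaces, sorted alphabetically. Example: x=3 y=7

Step 1: thread B executes B1 (y = 4). Shared: x=1 y=4. PCs: A@0 B@1 C@0
Step 2: thread A executes A1 (x = y + 1). Shared: x=5 y=4. PCs: A@1 B@1 C@0
Step 3: thread A executes A2 (x = y). Shared: x=4 y=4. PCs: A@2 B@1 C@0
Step 4: thread C executes C1 (x = x - 1). Shared: x=3 y=4. PCs: A@2 B@1 C@1
Step 5: thread B executes B2 (x = 2). Shared: x=2 y=4. PCs: A@2 B@2 C@1
Step 6: thread C executes C2 (x = x * -1). Shared: x=-2 y=4. PCs: A@2 B@2 C@2
Step 7: thread C executes C3 (y = y + 5). Shared: x=-2 y=9. PCs: A@2 B@2 C@3
Step 8: thread B executes B3 (y = y * -1). Shared: x=-2 y=-9. PCs: A@2 B@3 C@3
Step 9: thread C executes C4 (y = y * -1). Shared: x=-2 y=9. PCs: A@2 B@3 C@4

Answer: x=-2 y=9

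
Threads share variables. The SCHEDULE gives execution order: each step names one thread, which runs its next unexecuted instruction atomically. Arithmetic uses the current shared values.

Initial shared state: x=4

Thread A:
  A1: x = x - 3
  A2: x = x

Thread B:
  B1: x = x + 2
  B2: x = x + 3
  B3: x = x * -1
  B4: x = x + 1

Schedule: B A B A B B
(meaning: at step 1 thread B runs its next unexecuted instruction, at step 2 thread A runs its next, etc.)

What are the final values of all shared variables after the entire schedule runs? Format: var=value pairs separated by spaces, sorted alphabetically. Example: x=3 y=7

Answer: x=-5

Derivation:
Step 1: thread B executes B1 (x = x + 2). Shared: x=6. PCs: A@0 B@1
Step 2: thread A executes A1 (x = x - 3). Shared: x=3. PCs: A@1 B@1
Step 3: thread B executes B2 (x = x + 3). Shared: x=6. PCs: A@1 B@2
Step 4: thread A executes A2 (x = x). Shared: x=6. PCs: A@2 B@2
Step 5: thread B executes B3 (x = x * -1). Shared: x=-6. PCs: A@2 B@3
Step 6: thread B executes B4 (x = x + 1). Shared: x=-5. PCs: A@2 B@4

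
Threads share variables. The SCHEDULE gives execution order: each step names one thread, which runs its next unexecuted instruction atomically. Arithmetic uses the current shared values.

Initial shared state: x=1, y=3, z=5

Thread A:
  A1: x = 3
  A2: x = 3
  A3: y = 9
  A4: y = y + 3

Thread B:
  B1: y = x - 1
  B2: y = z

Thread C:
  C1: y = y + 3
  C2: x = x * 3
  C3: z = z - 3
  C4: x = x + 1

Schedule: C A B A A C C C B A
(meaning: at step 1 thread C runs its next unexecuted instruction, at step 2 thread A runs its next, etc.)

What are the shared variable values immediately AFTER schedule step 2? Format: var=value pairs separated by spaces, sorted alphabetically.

Answer: x=3 y=6 z=5

Derivation:
Step 1: thread C executes C1 (y = y + 3). Shared: x=1 y=6 z=5. PCs: A@0 B@0 C@1
Step 2: thread A executes A1 (x = 3). Shared: x=3 y=6 z=5. PCs: A@1 B@0 C@1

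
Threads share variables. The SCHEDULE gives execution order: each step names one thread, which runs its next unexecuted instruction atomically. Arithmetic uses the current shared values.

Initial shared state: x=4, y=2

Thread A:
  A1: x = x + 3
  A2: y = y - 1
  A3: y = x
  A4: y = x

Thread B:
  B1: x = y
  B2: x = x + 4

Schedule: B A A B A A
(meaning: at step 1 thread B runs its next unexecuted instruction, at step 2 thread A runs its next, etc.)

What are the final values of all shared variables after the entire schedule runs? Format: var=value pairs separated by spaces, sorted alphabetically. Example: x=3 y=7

Answer: x=9 y=9

Derivation:
Step 1: thread B executes B1 (x = y). Shared: x=2 y=2. PCs: A@0 B@1
Step 2: thread A executes A1 (x = x + 3). Shared: x=5 y=2. PCs: A@1 B@1
Step 3: thread A executes A2 (y = y - 1). Shared: x=5 y=1. PCs: A@2 B@1
Step 4: thread B executes B2 (x = x + 4). Shared: x=9 y=1. PCs: A@2 B@2
Step 5: thread A executes A3 (y = x). Shared: x=9 y=9. PCs: A@3 B@2
Step 6: thread A executes A4 (y = x). Shared: x=9 y=9. PCs: A@4 B@2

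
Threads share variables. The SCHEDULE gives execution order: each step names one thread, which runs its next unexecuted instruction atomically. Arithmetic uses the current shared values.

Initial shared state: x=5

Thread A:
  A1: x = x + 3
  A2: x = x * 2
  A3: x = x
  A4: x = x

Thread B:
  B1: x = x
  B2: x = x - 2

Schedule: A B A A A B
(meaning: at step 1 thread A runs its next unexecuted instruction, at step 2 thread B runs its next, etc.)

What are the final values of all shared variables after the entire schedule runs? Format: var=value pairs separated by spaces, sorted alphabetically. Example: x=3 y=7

Step 1: thread A executes A1 (x = x + 3). Shared: x=8. PCs: A@1 B@0
Step 2: thread B executes B1 (x = x). Shared: x=8. PCs: A@1 B@1
Step 3: thread A executes A2 (x = x * 2). Shared: x=16. PCs: A@2 B@1
Step 4: thread A executes A3 (x = x). Shared: x=16. PCs: A@3 B@1
Step 5: thread A executes A4 (x = x). Shared: x=16. PCs: A@4 B@1
Step 6: thread B executes B2 (x = x - 2). Shared: x=14. PCs: A@4 B@2

Answer: x=14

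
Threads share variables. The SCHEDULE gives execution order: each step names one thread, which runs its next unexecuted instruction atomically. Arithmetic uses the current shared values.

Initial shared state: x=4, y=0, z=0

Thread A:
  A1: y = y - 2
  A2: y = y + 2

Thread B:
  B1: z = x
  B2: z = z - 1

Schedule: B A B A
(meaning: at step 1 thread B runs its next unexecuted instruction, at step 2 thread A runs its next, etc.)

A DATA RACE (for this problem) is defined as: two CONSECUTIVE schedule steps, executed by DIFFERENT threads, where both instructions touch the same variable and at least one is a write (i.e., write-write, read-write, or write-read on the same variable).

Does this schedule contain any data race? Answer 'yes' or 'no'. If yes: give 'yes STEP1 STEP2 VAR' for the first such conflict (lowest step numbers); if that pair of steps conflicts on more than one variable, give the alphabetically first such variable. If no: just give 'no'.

Steps 1,2: B(r=x,w=z) vs A(r=y,w=y). No conflict.
Steps 2,3: A(r=y,w=y) vs B(r=z,w=z). No conflict.
Steps 3,4: B(r=z,w=z) vs A(r=y,w=y). No conflict.

Answer: no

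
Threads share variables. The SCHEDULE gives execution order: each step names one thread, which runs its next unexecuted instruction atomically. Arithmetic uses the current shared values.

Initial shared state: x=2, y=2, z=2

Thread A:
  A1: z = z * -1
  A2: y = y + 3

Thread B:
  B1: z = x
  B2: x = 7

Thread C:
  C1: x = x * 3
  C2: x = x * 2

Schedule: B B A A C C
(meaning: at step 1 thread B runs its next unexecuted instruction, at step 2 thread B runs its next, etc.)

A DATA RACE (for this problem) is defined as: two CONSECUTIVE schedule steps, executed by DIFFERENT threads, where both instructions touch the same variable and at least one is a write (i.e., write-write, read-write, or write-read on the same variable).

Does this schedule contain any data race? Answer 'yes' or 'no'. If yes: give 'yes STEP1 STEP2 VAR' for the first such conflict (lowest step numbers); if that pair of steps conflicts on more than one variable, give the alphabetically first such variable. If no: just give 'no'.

Answer: no

Derivation:
Steps 1,2: same thread (B). No race.
Steps 2,3: B(r=-,w=x) vs A(r=z,w=z). No conflict.
Steps 3,4: same thread (A). No race.
Steps 4,5: A(r=y,w=y) vs C(r=x,w=x). No conflict.
Steps 5,6: same thread (C). No race.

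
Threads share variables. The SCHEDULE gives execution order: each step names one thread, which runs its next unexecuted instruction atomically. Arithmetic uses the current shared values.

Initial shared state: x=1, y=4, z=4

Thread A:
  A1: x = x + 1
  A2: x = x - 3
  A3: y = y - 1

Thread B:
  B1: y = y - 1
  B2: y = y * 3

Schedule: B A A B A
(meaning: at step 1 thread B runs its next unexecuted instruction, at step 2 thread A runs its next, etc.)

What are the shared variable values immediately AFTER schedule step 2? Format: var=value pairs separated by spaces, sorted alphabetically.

Answer: x=2 y=3 z=4

Derivation:
Step 1: thread B executes B1 (y = y - 1). Shared: x=1 y=3 z=4. PCs: A@0 B@1
Step 2: thread A executes A1 (x = x + 1). Shared: x=2 y=3 z=4. PCs: A@1 B@1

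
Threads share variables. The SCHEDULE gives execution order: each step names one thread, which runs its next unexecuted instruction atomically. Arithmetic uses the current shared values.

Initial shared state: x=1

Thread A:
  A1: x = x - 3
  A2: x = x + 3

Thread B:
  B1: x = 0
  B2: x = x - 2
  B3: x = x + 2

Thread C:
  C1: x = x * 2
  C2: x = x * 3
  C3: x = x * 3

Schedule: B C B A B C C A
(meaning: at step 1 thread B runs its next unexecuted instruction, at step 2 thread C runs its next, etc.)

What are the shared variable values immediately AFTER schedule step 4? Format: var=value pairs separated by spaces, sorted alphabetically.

Step 1: thread B executes B1 (x = 0). Shared: x=0. PCs: A@0 B@1 C@0
Step 2: thread C executes C1 (x = x * 2). Shared: x=0. PCs: A@0 B@1 C@1
Step 3: thread B executes B2 (x = x - 2). Shared: x=-2. PCs: A@0 B@2 C@1
Step 4: thread A executes A1 (x = x - 3). Shared: x=-5. PCs: A@1 B@2 C@1

Answer: x=-5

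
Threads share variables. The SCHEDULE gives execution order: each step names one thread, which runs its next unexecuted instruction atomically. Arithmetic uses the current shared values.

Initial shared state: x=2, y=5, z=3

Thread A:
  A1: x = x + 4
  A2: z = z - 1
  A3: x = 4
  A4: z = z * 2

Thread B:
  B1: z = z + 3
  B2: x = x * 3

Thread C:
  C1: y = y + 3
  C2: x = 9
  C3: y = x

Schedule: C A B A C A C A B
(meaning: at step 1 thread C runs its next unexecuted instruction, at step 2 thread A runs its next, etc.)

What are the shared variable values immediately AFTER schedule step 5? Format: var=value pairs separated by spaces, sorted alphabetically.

Step 1: thread C executes C1 (y = y + 3). Shared: x=2 y=8 z=3. PCs: A@0 B@0 C@1
Step 2: thread A executes A1 (x = x + 4). Shared: x=6 y=8 z=3. PCs: A@1 B@0 C@1
Step 3: thread B executes B1 (z = z + 3). Shared: x=6 y=8 z=6. PCs: A@1 B@1 C@1
Step 4: thread A executes A2 (z = z - 1). Shared: x=6 y=8 z=5. PCs: A@2 B@1 C@1
Step 5: thread C executes C2 (x = 9). Shared: x=9 y=8 z=5. PCs: A@2 B@1 C@2

Answer: x=9 y=8 z=5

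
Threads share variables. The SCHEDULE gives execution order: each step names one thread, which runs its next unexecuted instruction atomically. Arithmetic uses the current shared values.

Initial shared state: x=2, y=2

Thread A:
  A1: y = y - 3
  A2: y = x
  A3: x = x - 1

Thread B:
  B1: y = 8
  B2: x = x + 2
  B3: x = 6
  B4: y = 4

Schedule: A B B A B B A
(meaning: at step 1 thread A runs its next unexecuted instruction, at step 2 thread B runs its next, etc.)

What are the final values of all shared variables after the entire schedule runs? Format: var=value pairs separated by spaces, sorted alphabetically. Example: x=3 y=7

Answer: x=5 y=4

Derivation:
Step 1: thread A executes A1 (y = y - 3). Shared: x=2 y=-1. PCs: A@1 B@0
Step 2: thread B executes B1 (y = 8). Shared: x=2 y=8. PCs: A@1 B@1
Step 3: thread B executes B2 (x = x + 2). Shared: x=4 y=8. PCs: A@1 B@2
Step 4: thread A executes A2 (y = x). Shared: x=4 y=4. PCs: A@2 B@2
Step 5: thread B executes B3 (x = 6). Shared: x=6 y=4. PCs: A@2 B@3
Step 6: thread B executes B4 (y = 4). Shared: x=6 y=4. PCs: A@2 B@4
Step 7: thread A executes A3 (x = x - 1). Shared: x=5 y=4. PCs: A@3 B@4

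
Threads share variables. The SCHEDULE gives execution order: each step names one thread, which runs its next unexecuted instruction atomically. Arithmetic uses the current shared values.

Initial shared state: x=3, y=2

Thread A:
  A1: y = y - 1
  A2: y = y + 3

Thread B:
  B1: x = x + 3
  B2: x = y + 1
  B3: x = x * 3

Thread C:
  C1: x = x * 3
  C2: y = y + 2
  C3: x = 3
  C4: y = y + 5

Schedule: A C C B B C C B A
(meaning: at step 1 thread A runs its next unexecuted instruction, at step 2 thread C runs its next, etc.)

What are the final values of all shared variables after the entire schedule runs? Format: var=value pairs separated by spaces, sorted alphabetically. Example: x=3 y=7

Answer: x=9 y=11

Derivation:
Step 1: thread A executes A1 (y = y - 1). Shared: x=3 y=1. PCs: A@1 B@0 C@0
Step 2: thread C executes C1 (x = x * 3). Shared: x=9 y=1. PCs: A@1 B@0 C@1
Step 3: thread C executes C2 (y = y + 2). Shared: x=9 y=3. PCs: A@1 B@0 C@2
Step 4: thread B executes B1 (x = x + 3). Shared: x=12 y=3. PCs: A@1 B@1 C@2
Step 5: thread B executes B2 (x = y + 1). Shared: x=4 y=3. PCs: A@1 B@2 C@2
Step 6: thread C executes C3 (x = 3). Shared: x=3 y=3. PCs: A@1 B@2 C@3
Step 7: thread C executes C4 (y = y + 5). Shared: x=3 y=8. PCs: A@1 B@2 C@4
Step 8: thread B executes B3 (x = x * 3). Shared: x=9 y=8. PCs: A@1 B@3 C@4
Step 9: thread A executes A2 (y = y + 3). Shared: x=9 y=11. PCs: A@2 B@3 C@4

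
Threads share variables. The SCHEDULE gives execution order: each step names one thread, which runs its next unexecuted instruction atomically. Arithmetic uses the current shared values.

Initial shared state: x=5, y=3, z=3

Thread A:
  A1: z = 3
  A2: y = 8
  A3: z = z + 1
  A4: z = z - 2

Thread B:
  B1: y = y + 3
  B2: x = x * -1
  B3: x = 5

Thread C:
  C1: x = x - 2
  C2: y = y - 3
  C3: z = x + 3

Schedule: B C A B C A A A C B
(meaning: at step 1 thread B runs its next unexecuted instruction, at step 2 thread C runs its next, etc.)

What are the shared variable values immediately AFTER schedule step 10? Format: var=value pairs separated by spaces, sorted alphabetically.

Answer: x=5 y=8 z=0

Derivation:
Step 1: thread B executes B1 (y = y + 3). Shared: x=5 y=6 z=3. PCs: A@0 B@1 C@0
Step 2: thread C executes C1 (x = x - 2). Shared: x=3 y=6 z=3. PCs: A@0 B@1 C@1
Step 3: thread A executes A1 (z = 3). Shared: x=3 y=6 z=3. PCs: A@1 B@1 C@1
Step 4: thread B executes B2 (x = x * -1). Shared: x=-3 y=6 z=3. PCs: A@1 B@2 C@1
Step 5: thread C executes C2 (y = y - 3). Shared: x=-3 y=3 z=3. PCs: A@1 B@2 C@2
Step 6: thread A executes A2 (y = 8). Shared: x=-3 y=8 z=3. PCs: A@2 B@2 C@2
Step 7: thread A executes A3 (z = z + 1). Shared: x=-3 y=8 z=4. PCs: A@3 B@2 C@2
Step 8: thread A executes A4 (z = z - 2). Shared: x=-3 y=8 z=2. PCs: A@4 B@2 C@2
Step 9: thread C executes C3 (z = x + 3). Shared: x=-3 y=8 z=0. PCs: A@4 B@2 C@3
Step 10: thread B executes B3 (x = 5). Shared: x=5 y=8 z=0. PCs: A@4 B@3 C@3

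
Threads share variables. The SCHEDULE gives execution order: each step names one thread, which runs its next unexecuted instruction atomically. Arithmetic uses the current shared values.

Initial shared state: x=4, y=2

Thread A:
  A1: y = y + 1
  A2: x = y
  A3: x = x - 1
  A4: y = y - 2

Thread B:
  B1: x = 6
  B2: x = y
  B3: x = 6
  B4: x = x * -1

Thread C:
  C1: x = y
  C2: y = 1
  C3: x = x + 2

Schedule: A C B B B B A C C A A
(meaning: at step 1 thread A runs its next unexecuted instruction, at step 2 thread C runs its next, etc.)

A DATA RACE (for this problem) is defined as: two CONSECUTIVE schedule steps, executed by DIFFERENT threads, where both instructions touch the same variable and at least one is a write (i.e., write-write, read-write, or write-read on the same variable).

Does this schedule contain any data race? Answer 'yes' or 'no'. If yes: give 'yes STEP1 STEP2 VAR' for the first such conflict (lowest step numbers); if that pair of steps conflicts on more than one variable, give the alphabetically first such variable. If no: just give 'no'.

Answer: yes 1 2 y

Derivation:
Steps 1,2: A(y = y + 1) vs C(x = y). RACE on y (W-R).
Steps 2,3: C(x = y) vs B(x = 6). RACE on x (W-W).
Steps 3,4: same thread (B). No race.
Steps 4,5: same thread (B). No race.
Steps 5,6: same thread (B). No race.
Steps 6,7: B(x = x * -1) vs A(x = y). RACE on x (W-W).
Steps 7,8: A(x = y) vs C(y = 1). RACE on y (R-W).
Steps 8,9: same thread (C). No race.
Steps 9,10: C(x = x + 2) vs A(x = x - 1). RACE on x (W-W).
Steps 10,11: same thread (A). No race.
First conflict at steps 1,2.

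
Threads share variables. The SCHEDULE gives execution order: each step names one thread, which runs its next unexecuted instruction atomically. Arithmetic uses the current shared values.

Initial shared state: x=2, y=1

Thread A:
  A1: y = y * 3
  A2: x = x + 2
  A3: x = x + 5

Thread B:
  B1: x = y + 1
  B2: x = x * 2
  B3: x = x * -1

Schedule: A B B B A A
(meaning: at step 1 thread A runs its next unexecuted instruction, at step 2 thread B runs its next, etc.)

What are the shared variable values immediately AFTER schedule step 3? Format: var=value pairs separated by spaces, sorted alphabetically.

Step 1: thread A executes A1 (y = y * 3). Shared: x=2 y=3. PCs: A@1 B@0
Step 2: thread B executes B1 (x = y + 1). Shared: x=4 y=3. PCs: A@1 B@1
Step 3: thread B executes B2 (x = x * 2). Shared: x=8 y=3. PCs: A@1 B@2

Answer: x=8 y=3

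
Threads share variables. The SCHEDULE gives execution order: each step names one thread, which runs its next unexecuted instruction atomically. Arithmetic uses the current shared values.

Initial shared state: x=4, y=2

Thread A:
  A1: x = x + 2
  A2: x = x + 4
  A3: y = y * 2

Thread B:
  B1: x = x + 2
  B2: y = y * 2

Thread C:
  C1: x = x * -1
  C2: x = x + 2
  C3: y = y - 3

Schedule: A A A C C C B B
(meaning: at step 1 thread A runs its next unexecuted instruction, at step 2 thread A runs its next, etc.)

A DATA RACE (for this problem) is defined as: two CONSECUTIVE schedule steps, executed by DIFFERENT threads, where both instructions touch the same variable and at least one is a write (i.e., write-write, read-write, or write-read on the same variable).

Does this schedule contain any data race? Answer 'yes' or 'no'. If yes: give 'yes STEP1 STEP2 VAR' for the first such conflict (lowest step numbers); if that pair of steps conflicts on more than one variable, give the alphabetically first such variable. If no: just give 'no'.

Answer: no

Derivation:
Steps 1,2: same thread (A). No race.
Steps 2,3: same thread (A). No race.
Steps 3,4: A(r=y,w=y) vs C(r=x,w=x). No conflict.
Steps 4,5: same thread (C). No race.
Steps 5,6: same thread (C). No race.
Steps 6,7: C(r=y,w=y) vs B(r=x,w=x). No conflict.
Steps 7,8: same thread (B). No race.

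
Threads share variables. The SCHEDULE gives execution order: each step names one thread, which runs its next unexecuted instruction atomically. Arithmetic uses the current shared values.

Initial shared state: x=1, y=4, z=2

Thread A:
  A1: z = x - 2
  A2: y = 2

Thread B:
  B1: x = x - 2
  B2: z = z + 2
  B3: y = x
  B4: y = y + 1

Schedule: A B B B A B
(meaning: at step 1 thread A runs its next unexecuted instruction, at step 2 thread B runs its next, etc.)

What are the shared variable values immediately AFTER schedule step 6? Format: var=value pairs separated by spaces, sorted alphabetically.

Answer: x=-1 y=3 z=1

Derivation:
Step 1: thread A executes A1 (z = x - 2). Shared: x=1 y=4 z=-1. PCs: A@1 B@0
Step 2: thread B executes B1 (x = x - 2). Shared: x=-1 y=4 z=-1. PCs: A@1 B@1
Step 3: thread B executes B2 (z = z + 2). Shared: x=-1 y=4 z=1. PCs: A@1 B@2
Step 4: thread B executes B3 (y = x). Shared: x=-1 y=-1 z=1. PCs: A@1 B@3
Step 5: thread A executes A2 (y = 2). Shared: x=-1 y=2 z=1. PCs: A@2 B@3
Step 6: thread B executes B4 (y = y + 1). Shared: x=-1 y=3 z=1. PCs: A@2 B@4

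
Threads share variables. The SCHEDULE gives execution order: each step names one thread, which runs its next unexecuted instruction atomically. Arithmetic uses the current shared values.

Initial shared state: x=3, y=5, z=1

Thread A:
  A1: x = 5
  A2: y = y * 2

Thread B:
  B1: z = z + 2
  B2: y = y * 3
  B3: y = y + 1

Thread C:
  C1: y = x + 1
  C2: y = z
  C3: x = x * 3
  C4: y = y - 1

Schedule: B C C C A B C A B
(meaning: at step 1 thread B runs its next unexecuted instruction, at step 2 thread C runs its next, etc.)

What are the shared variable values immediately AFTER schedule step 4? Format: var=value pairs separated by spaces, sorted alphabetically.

Step 1: thread B executes B1 (z = z + 2). Shared: x=3 y=5 z=3. PCs: A@0 B@1 C@0
Step 2: thread C executes C1 (y = x + 1). Shared: x=3 y=4 z=3. PCs: A@0 B@1 C@1
Step 3: thread C executes C2 (y = z). Shared: x=3 y=3 z=3. PCs: A@0 B@1 C@2
Step 4: thread C executes C3 (x = x * 3). Shared: x=9 y=3 z=3. PCs: A@0 B@1 C@3

Answer: x=9 y=3 z=3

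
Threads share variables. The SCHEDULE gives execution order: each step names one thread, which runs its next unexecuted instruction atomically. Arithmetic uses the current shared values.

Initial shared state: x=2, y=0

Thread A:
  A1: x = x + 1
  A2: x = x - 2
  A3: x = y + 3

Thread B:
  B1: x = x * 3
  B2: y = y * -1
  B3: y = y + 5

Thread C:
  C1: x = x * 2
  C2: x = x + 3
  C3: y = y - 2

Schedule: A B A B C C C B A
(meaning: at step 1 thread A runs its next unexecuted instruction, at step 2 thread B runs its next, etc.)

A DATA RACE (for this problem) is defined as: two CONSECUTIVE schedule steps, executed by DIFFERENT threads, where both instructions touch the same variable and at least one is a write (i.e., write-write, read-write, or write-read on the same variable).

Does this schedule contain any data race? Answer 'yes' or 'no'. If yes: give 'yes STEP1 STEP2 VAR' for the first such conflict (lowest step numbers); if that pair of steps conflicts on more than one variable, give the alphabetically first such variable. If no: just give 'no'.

Steps 1,2: A(x = x + 1) vs B(x = x * 3). RACE on x (W-W).
Steps 2,3: B(x = x * 3) vs A(x = x - 2). RACE on x (W-W).
Steps 3,4: A(r=x,w=x) vs B(r=y,w=y). No conflict.
Steps 4,5: B(r=y,w=y) vs C(r=x,w=x). No conflict.
Steps 5,6: same thread (C). No race.
Steps 6,7: same thread (C). No race.
Steps 7,8: C(y = y - 2) vs B(y = y + 5). RACE on y (W-W).
Steps 8,9: B(y = y + 5) vs A(x = y + 3). RACE on y (W-R).
First conflict at steps 1,2.

Answer: yes 1 2 x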